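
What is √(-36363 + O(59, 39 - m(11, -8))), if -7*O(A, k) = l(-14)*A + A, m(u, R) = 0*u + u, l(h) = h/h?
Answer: I*√1782613/7 ≈ 190.74*I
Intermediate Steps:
l(h) = 1
m(u, R) = u (m(u, R) = 0 + u = u)
O(A, k) = -2*A/7 (O(A, k) = -(1*A + A)/7 = -(A + A)/7 = -2*A/7)
√(-36363 + O(59, 39 - m(11, -8))) = √(-36363 - 2/7*59) = √(-36363 - 118/7) = √(-254659/7) = I*√1782613/7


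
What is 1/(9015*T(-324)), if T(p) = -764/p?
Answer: 27/573955 ≈ 4.7042e-5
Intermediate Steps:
1/(9015*T(-324)) = 1/(9015*((-764/(-324)))) = 1/(9015*((-764*(-1/324)))) = 1/(9015*(191/81)) = (1/9015)*(81/191) = 27/573955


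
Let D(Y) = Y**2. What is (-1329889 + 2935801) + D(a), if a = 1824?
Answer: 4932888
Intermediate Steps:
(-1329889 + 2935801) + D(a) = (-1329889 + 2935801) + 1824**2 = 1605912 + 3326976 = 4932888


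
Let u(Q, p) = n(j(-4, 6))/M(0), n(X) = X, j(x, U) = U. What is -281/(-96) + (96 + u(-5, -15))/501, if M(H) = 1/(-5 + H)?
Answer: 49039/16032 ≈ 3.0588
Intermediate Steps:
u(Q, p) = -30 (u(Q, p) = 6/(1/(-5 + 0)) = 6/(1/(-5)) = 6/(-⅕) = 6*(-5) = -30)
-281/(-96) + (96 + u(-5, -15))/501 = -281/(-96) + (96 - 30)/501 = -281*(-1/96) + 66*(1/501) = 281/96 + 22/167 = 49039/16032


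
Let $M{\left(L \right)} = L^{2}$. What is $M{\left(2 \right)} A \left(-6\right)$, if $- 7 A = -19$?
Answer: $- \frac{456}{7} \approx -65.143$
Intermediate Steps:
$A = \frac{19}{7}$ ($A = \left(- \frac{1}{7}\right) \left(-19\right) = \frac{19}{7} \approx 2.7143$)
$M{\left(2 \right)} A \left(-6\right) = 2^{2} \cdot \frac{19}{7} \left(-6\right) = 4 \cdot \frac{19}{7} \left(-6\right) = \frac{76}{7} \left(-6\right) = - \frac{456}{7}$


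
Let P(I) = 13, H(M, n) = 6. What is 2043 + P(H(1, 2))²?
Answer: 2212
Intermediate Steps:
2043 + P(H(1, 2))² = 2043 + 13² = 2043 + 169 = 2212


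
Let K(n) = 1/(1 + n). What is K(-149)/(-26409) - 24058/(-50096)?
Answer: 11753939119/24475227384 ≈ 0.48024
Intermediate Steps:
K(-149)/(-26409) - 24058/(-50096) = 1/((1 - 149)*(-26409)) - 24058/(-50096) = -1/26409/(-148) - 24058*(-1/50096) = -1/148*(-1/26409) + 12029/25048 = 1/3908532 + 12029/25048 = 11753939119/24475227384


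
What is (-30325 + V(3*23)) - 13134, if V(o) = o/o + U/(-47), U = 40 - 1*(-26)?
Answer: -2042592/47 ≈ -43459.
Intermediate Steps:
U = 66 (U = 40 + 26 = 66)
V(o) = -19/47 (V(o) = o/o + 66/(-47) = 1 + 66*(-1/47) = 1 - 66/47 = -19/47)
(-30325 + V(3*23)) - 13134 = (-30325 - 19/47) - 13134 = -1425294/47 - 13134 = -2042592/47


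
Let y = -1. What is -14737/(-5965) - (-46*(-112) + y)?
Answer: -30710978/5965 ≈ -5148.5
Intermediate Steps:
-14737/(-5965) - (-46*(-112) + y) = -14737/(-5965) - (-46*(-112) - 1) = -14737*(-1/5965) - (5152 - 1) = 14737/5965 - 1*5151 = 14737/5965 - 5151 = -30710978/5965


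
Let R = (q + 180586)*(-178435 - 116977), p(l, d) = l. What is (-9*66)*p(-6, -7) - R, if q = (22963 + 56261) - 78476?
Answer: 53568243172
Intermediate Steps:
q = 748 (q = 79224 - 78476 = 748)
R = -53568239608 (R = (748 + 180586)*(-178435 - 116977) = 181334*(-295412) = -53568239608)
(-9*66)*p(-6, -7) - R = -9*66*(-6) - 1*(-53568239608) = -594*(-6) + 53568239608 = 3564 + 53568239608 = 53568243172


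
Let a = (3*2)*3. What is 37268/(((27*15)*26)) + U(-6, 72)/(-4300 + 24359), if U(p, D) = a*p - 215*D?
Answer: 22439122/8123895 ≈ 2.7621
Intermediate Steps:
a = 18 (a = 6*3 = 18)
U(p, D) = -215*D + 18*p (U(p, D) = 18*p - 215*D = -215*D + 18*p)
37268/(((27*15)*26)) + U(-6, 72)/(-4300 + 24359) = 37268/(((27*15)*26)) + (-215*72 + 18*(-6))/(-4300 + 24359) = 37268/((405*26)) + (-15480 - 108)/20059 = 37268/10530 - 15588*1/20059 = 37268*(1/10530) - 15588/20059 = 18634/5265 - 15588/20059 = 22439122/8123895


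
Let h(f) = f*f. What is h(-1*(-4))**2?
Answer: 256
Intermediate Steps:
h(f) = f**2
h(-1*(-4))**2 = ((-1*(-4))**2)**2 = (4**2)**2 = 16**2 = 256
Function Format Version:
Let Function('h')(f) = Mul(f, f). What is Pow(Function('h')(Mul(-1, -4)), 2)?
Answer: 256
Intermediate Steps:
Function('h')(f) = Pow(f, 2)
Pow(Function('h')(Mul(-1, -4)), 2) = Pow(Pow(Mul(-1, -4), 2), 2) = Pow(Pow(4, 2), 2) = Pow(16, 2) = 256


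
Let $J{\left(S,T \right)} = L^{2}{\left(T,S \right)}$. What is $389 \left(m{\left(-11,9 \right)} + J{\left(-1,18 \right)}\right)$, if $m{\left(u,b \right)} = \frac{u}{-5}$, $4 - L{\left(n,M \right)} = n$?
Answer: $\frac{385499}{5} \approx 77100.0$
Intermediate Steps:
$L{\left(n,M \right)} = 4 - n$
$J{\left(S,T \right)} = \left(4 - T\right)^{2}$
$m{\left(u,b \right)} = - \frac{u}{5}$ ($m{\left(u,b \right)} = u \left(- \frac{1}{5}\right) = - \frac{u}{5}$)
$389 \left(m{\left(-11,9 \right)} + J{\left(-1,18 \right)}\right) = 389 \left(\left(- \frac{1}{5}\right) \left(-11\right) + \left(-4 + 18\right)^{2}\right) = 389 \left(\frac{11}{5} + 14^{2}\right) = 389 \left(\frac{11}{5} + 196\right) = 389 \cdot \frac{991}{5} = \frac{385499}{5}$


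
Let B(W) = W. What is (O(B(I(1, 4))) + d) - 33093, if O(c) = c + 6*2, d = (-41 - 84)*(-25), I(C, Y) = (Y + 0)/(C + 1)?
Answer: -29954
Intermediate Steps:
I(C, Y) = Y/(1 + C)
d = 3125 (d = -125*(-25) = 3125)
O(c) = 12 + c (O(c) = c + 12 = 12 + c)
(O(B(I(1, 4))) + d) - 33093 = ((12 + 4/(1 + 1)) + 3125) - 33093 = ((12 + 4/2) + 3125) - 33093 = ((12 + 4*(1/2)) + 3125) - 33093 = ((12 + 2) + 3125) - 33093 = (14 + 3125) - 33093 = 3139 - 33093 = -29954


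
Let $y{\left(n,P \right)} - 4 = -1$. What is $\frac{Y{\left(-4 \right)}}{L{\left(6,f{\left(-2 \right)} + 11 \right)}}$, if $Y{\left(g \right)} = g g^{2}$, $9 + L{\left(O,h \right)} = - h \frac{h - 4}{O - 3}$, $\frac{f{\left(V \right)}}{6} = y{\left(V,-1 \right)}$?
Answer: $\frac{12}{47} \approx 0.25532$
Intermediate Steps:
$y{\left(n,P \right)} = 3$ ($y{\left(n,P \right)} = 4 - 1 = 3$)
$f{\left(V \right)} = 18$ ($f{\left(V \right)} = 6 \cdot 3 = 18$)
$L{\left(O,h \right)} = -9 - \frac{h \left(-4 + h\right)}{-3 + O}$ ($L{\left(O,h \right)} = -9 + - h \frac{h - 4}{O - 3} = -9 + - h \frac{-4 + h}{-3 + O} = -9 - \frac{h \left(-4 + h\right)}{-3 + O}$)
$Y{\left(g \right)} = g^{3}$
$\frac{Y{\left(-4 \right)}}{L{\left(6,f{\left(-2 \right)} + 11 \right)}} = \frac{\left(-4\right)^{3}}{\frac{1}{-3 + 6} \left(27 - \left(18 + 11\right)^{2} - 54 + 4 \left(18 + 11\right)\right)} = - \frac{64}{\frac{1}{3} \left(27 - 29^{2} - 54 + 4 \cdot 29\right)} = - \frac{64}{\frac{1}{3} \left(27 - 841 - 54 + 116\right)} = - \frac{64}{\frac{1}{3} \left(-752\right)} = - \frac{64}{- \frac{752}{3}} = \left(-64\right) \left(- \frac{3}{752}\right) = \frac{12}{47}$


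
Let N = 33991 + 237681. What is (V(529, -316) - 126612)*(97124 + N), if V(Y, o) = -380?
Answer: -46834141632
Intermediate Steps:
N = 271672
(V(529, -316) - 126612)*(97124 + N) = (-380 - 126612)*(97124 + 271672) = -126992*368796 = -46834141632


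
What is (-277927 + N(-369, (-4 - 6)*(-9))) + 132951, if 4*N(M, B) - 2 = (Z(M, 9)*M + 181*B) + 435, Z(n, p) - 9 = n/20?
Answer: -11193799/80 ≈ -1.3992e+5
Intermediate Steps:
Z(n, p) = 9 + n/20
N(M, B) = 437/4 + 181*B/4 + M*(9 + M/20)/4 (N(M, B) = 1/2 + (((9 + M/20)*M + 181*B) + 435)/4 = 1/2 + ((M*(9 + M/20) + 181*B) + 435)/4 = 1/2 + ((181*B + M*(9 + M/20)) + 435)/4 = 1/2 + (435 + 181*B + M*(9 + M/20))/4 = 1/2 + (435/4 + 181*B/4 + M*(9 + M/20)/4) = 437/4 + 181*B/4 + M*(9 + M/20)/4)
(-277927 + N(-369, (-4 - 6)*(-9))) + 132951 = (-277927 + (437/4 + 181*((-4 - 6)*(-9))/4 + (1/80)*(-369)*(180 - 369))) + 132951 = (-277927 + (437/4 + 181*(-10*(-9))/4 + (1/80)*(-369)*(-189))) + 132951 = (-277927 + (437/4 + (181/4)*90 + 69741/80)) + 132951 = (-277927 + (437/4 + 8145/2 + 69741/80)) + 132951 = (-277927 + 404281/80) + 132951 = -21829879/80 + 132951 = -11193799/80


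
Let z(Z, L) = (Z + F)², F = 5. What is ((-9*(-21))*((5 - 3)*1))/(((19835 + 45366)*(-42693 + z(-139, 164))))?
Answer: -378/1612877137 ≈ -2.3436e-7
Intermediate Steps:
z(Z, L) = (5 + Z)² (z(Z, L) = (Z + 5)² = (5 + Z)²)
((-9*(-21))*((5 - 3)*1))/(((19835 + 45366)*(-42693 + z(-139, 164)))) = ((-9*(-21))*((5 - 3)*1))/(((19835 + 45366)*(-42693 + (5 - 139)²))) = (189*(2*1))/((65201*(-42693 + (-134)²))) = (189*2)/((65201*(-42693 + 17956))) = 378/((65201*(-24737))) = 378/(-1612877137) = 378*(-1/1612877137) = -378/1612877137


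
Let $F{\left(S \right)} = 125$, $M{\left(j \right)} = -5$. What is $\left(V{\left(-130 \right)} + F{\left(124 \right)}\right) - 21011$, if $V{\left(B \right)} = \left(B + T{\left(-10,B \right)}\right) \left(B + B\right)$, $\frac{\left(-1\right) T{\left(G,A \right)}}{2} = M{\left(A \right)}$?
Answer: $10314$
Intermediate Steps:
$T{\left(G,A \right)} = 10$ ($T{\left(G,A \right)} = \left(-2\right) \left(-5\right) = 10$)
$V{\left(B \right)} = 2 B \left(10 + B\right)$ ($V{\left(B \right)} = \left(B + 10\right) \left(B + B\right) = \left(10 + B\right) 2 B = 2 B \left(10 + B\right)$)
$\left(V{\left(-130 \right)} + F{\left(124 \right)}\right) - 21011 = \left(2 \left(-130\right) \left(10 - 130\right) + 125\right) - 21011 = \left(2 \left(-130\right) \left(-120\right) + 125\right) - 21011 = \left(31200 + 125\right) - 21011 = 31325 - 21011 = 10314$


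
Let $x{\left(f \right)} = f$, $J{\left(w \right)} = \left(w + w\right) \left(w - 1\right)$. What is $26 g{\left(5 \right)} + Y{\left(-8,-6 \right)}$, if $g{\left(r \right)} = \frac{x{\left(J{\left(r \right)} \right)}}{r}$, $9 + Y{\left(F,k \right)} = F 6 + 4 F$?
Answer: $119$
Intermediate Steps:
$Y{\left(F,k \right)} = -9 + 10 F$ ($Y{\left(F,k \right)} = -9 + \left(F 6 + 4 F\right) = -9 + \left(6 F + 4 F\right) = -9 + 10 F$)
$J{\left(w \right)} = 2 w \left(-1 + w\right)$
$g{\left(r \right)} = -2 + 2 r$ ($g{\left(r \right)} = \frac{2 r \left(-1 + r\right)}{r} = -2 + 2 r$)
$26 g{\left(5 \right)} + Y{\left(-8,-6 \right)} = 26 \left(-2 + 2 \cdot 5\right) + \left(-9 + 10 \left(-8\right)\right) = 26 \left(-2 + 10\right) - 89 = 26 \cdot 8 - 89 = 208 - 89 = 119$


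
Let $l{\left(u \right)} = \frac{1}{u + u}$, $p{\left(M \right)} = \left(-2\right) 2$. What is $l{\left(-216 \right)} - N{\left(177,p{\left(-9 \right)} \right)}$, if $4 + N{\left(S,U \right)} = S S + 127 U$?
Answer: $- \frac{13312945}{432} \approx -30817.0$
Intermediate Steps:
$p{\left(M \right)} = -4$
$N{\left(S,U \right)} = -4 + S^{2} + 127 U$ ($N{\left(S,U \right)} = -4 + \left(S S + 127 U\right) = -4 + \left(S^{2} + 127 U\right) = -4 + S^{2} + 127 U$)
$l{\left(u \right)} = \frac{1}{2 u}$
$l{\left(-216 \right)} - N{\left(177,p{\left(-9 \right)} \right)} = \frac{1}{2 \left(-216\right)} - \left(-4 + 177^{2} + 127 \left(-4\right)\right) = \frac{1}{2} \left(- \frac{1}{216}\right) - \left(-4 + 31329 - 508\right) = - \frac{1}{432} - 30817 = - \frac{13312945}{432}$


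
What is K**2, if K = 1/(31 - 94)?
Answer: 1/3969 ≈ 0.00025195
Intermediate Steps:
K = -1/63 (K = 1/(-63) = -1/63 ≈ -0.015873)
K**2 = (-1/63)**2 = 1/3969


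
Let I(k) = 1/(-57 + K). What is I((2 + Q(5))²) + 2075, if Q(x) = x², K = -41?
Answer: 203349/98 ≈ 2075.0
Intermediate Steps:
I(k) = -1/98 (I(k) = 1/(-57 - 41) = 1/(-98) = -1/98)
I((2 + Q(5))²) + 2075 = -1/98 + 2075 = 203349/98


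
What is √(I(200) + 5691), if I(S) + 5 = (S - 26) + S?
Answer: 2*√1515 ≈ 77.846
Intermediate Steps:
I(S) = -31 + 2*S (I(S) = -5 + ((S - 26) + S) = -5 + ((-26 + S) + S) = -5 + (-26 + 2*S) = -31 + 2*S)
√(I(200) + 5691) = √((-31 + 2*200) + 5691) = √((-31 + 400) + 5691) = √(369 + 5691) = √6060 = 2*√1515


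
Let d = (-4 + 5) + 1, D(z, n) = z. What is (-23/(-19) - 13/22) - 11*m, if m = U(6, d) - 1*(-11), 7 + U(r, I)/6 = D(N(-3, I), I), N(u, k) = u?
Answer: 225561/418 ≈ 539.62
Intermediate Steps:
d = 2 (d = 1 + 1 = 2)
U(r, I) = -60 (U(r, I) = -42 + 6*(-3) = -42 - 18 = -60)
m = -49 (m = -60 - 1*(-11) = -60 + 11 = -49)
(-23/(-19) - 13/22) - 11*m = (-23/(-19) - 13/22) - 11*(-49) = (-23*(-1/19) - 13*1/22) + 539 = (23/19 - 13/22) + 539 = 259/418 + 539 = 225561/418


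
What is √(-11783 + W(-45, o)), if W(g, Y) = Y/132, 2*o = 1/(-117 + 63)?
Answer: I*√1847762939/396 ≈ 108.55*I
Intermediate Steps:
o = -1/108 (o = 1/(2*(-117 + 63)) = (½)/(-54) = (½)*(-1/54) = -1/108 ≈ -0.0092593)
W(g, Y) = Y/132 (W(g, Y) = Y*(1/132) = Y/132)
√(-11783 + W(-45, o)) = √(-11783 + (1/132)*(-1/108)) = √(-11783 - 1/14256) = √(-167978449/14256) = I*√1847762939/396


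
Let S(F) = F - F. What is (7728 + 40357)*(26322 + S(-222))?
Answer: 1265693370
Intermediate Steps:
S(F) = 0
(7728 + 40357)*(26322 + S(-222)) = (7728 + 40357)*(26322 + 0) = 48085*26322 = 1265693370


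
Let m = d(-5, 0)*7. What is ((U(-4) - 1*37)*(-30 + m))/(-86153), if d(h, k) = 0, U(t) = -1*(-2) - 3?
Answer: -1140/86153 ≈ -0.013232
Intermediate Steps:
U(t) = -1 (U(t) = 2 - 3 = -1)
m = 0 (m = 0*7 = 0)
((U(-4) - 1*37)*(-30 + m))/(-86153) = ((-1 - 1*37)*(-30 + 0))/(-86153) = ((-1 - 37)*(-30))*(-1/86153) = -38*(-30)*(-1/86153) = 1140*(-1/86153) = -1140/86153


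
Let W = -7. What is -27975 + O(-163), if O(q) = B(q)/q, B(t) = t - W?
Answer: -4559769/163 ≈ -27974.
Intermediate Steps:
B(t) = 7 + t (B(t) = t - 1*(-7) = t + 7 = 7 + t)
O(q) = (7 + q)/q
-27975 + O(-163) = -27975 + (7 - 163)/(-163) = -27975 - 1/163*(-156) = -27975 + 156/163 = -4559769/163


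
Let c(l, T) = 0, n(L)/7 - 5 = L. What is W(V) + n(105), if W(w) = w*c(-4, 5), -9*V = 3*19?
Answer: 770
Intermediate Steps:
n(L) = 35 + 7*L
V = -19/3 ≈ -6.3333
W(w) = 0 (W(w) = w*0 = 0)
W(V) + n(105) = 0 + (35 + 7*105) = 0 + (35 + 735) = 0 + 770 = 770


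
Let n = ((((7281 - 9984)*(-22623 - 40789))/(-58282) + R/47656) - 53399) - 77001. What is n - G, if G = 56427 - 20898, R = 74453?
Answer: -208087694697/1232248 ≈ -1.6887e+5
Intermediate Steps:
n = -164307155505/1232248 (n = ((((7281 - 9984)*(-22623 - 40789))/(-58282) + 74453/47656) - 53399) - 77001 = ((-2703*(-63412)*(-1/58282) + 74453*(1/47656)) - 53399) - 77001 = ((171402636*(-1/58282) + 74453/47656) - 53399) - 77001 = ((-85701318/29141 + 74453/47656) - 53399) - 77001 = (-3622016305/1232248 - 53399) - 77001 = -69422827257/1232248 - 77001 = -164307155505/1232248 ≈ -1.3334e+5)
G = 35529
n - G = -164307155505/1232248 - 1*35529 = -164307155505/1232248 - 35529 = -208087694697/1232248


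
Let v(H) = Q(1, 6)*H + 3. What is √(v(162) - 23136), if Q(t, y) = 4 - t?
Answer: I*√22647 ≈ 150.49*I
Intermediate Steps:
v(H) = 3 + 3*H (v(H) = (4 - 1*1)*H + 3 = (4 - 1)*H + 3 = 3*H + 3 = 3 + 3*H)
√(v(162) - 23136) = √((3 + 3*162) - 23136) = √((3 + 486) - 23136) = √(489 - 23136) = √(-22647) = I*√22647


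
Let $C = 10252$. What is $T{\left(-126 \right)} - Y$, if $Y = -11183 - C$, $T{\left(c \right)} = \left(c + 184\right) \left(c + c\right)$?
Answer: $6819$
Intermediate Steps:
$T{\left(c \right)} = 2 c \left(184 + c\right)$ ($T{\left(c \right)} = \left(184 + c\right) 2 c = 2 c \left(184 + c\right)$)
$Y = -21435$ ($Y = -11183 - 10252 = -21435$)
$T{\left(-126 \right)} - Y = 2 \left(-126\right) \left(184 - 126\right) - -21435 = 2 \left(-126\right) 58 + 21435 = -14616 + 21435 = 6819$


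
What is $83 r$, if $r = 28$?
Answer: $2324$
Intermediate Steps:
$83 r = 83 \cdot 28 = 2324$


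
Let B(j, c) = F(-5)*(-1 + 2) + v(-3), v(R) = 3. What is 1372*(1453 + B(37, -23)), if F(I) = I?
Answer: 1990772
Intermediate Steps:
B(j, c) = -2 (B(j, c) = -5*(-1 + 2) + 3 = -5*1 + 3 = -5 + 3 = -2)
1372*(1453 + B(37, -23)) = 1372*(1453 - 2) = 1372*1451 = 1990772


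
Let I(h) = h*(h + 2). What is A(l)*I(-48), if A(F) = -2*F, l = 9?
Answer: -39744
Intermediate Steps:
I(h) = h*(2 + h)
A(l)*I(-48) = (-2*9)*(-48*(2 - 48)) = -(-864)*(-46) = -18*2208 = -39744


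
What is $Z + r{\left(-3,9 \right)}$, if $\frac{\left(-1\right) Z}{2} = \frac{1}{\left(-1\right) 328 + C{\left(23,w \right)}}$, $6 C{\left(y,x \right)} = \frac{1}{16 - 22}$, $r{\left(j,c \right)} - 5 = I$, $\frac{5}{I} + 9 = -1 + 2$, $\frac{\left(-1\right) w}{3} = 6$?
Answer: $\frac{413891}{94472} \approx 4.3811$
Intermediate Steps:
$w = -18$ ($w = \left(-3\right) 6 = -18$)
$I = - \frac{5}{8}$ ($I = \frac{5}{-9 + \left(-1 + 2\right)} = \frac{5}{-9 + 1} = \frac{5}{-8} = 5 \left(- \frac{1}{8}\right) = - \frac{5}{8} \approx -0.625$)
$r{\left(j,c \right)} = \frac{35}{8}$ ($r{\left(j,c \right)} = 5 - \frac{5}{8} = \frac{35}{8}$)
$C{\left(y,x \right)} = - \frac{1}{36}$ ($C{\left(y,x \right)} = \frac{1}{6 \left(16 - 22\right)} = \frac{1}{6 \left(-6\right)} = \frac{1}{6} \left(- \frac{1}{6}\right) = - \frac{1}{36}$)
$Z = \frac{72}{11809}$ ($Z = - \frac{2}{\left(-1\right) 328 - \frac{1}{36}} = - \frac{2}{-328 - \frac{1}{36}} = - \frac{2}{- \frac{11809}{36}} = \left(-2\right) \left(- \frac{36}{11809}\right) = \frac{72}{11809} \approx 0.006097$)
$Z + r{\left(-3,9 \right)} = \frac{72}{11809} + \frac{35}{8} = \frac{413891}{94472}$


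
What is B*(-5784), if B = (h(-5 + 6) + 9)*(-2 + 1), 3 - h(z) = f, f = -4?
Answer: 92544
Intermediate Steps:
h(z) = 7 (h(z) = 3 - 1*(-4) = 3 + 4 = 7)
B = -16 (B = (7 + 9)*(-2 + 1) = 16*(-1) = -16)
B*(-5784) = -16*(-5784) = 92544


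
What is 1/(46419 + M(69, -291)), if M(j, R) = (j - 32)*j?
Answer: 1/48972 ≈ 2.0420e-5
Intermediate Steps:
M(j, R) = j*(-32 + j) (M(j, R) = (-32 + j)*j = j*(-32 + j))
1/(46419 + M(69, -291)) = 1/(46419 + 69*(-32 + 69)) = 1/(46419 + 69*37) = 1/(46419 + 2553) = 1/48972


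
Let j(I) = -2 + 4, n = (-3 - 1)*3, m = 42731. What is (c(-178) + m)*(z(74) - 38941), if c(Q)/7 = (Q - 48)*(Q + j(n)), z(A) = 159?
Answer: -12455343466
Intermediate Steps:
n = -12 (n = -4*3 = -12)
j(I) = 2
c(Q) = 7*(-48 + Q)*(2 + Q) (c(Q) = 7*((Q - 48)*(Q + 2)) = 7*((-48 + Q)*(2 + Q)) = 7*(-48 + Q)*(2 + Q))
(c(-178) + m)*(z(74) - 38941) = ((-672 - 322*(-178) + 7*(-178)**2) + 42731)*(159 - 38941) = ((-672 + 57316 + 7*31684) + 42731)*(-38782) = ((-672 + 57316 + 221788) + 42731)*(-38782) = (278432 + 42731)*(-38782) = 321163*(-38782) = -12455343466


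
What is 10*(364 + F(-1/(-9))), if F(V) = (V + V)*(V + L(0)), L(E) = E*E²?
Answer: 294860/81 ≈ 3640.2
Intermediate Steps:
L(E) = E³
F(V) = 2*V² (F(V) = (V + V)*(V + 0³) = (2*V)*(V + 0) = (2*V)*V = 2*V²)
10*(364 + F(-1/(-9))) = 10*(364 + 2*(-1/(-9))²) = 10*(364 + 2*(-1*(-⅑))²) = 10*(364 + 2*(⅑)²) = 10*(364 + 2*(1/81)) = 10*(364 + 2/81) = 10*(29486/81) = 294860/81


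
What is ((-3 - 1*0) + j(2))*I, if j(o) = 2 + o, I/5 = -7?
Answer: -35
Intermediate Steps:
I = -35 (I = 5*(-7) = -35)
((-3 - 1*0) + j(2))*I = ((-3 - 1*0) + (2 + 2))*(-35) = ((-3 + 0) + 4)*(-35) = (-3 + 4)*(-35) = 1*(-35) = -35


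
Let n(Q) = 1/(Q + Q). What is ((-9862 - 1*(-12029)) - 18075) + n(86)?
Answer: -2736175/172 ≈ -15908.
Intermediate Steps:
n(Q) = 1/(2*Q)
((-9862 - 1*(-12029)) - 18075) + n(86) = ((-9862 - 1*(-12029)) - 18075) + (½)/86 = ((-9862 + 12029) - 18075) + (½)*(1/86) = (2167 - 18075) + 1/172 = -15908 + 1/172 = -2736175/172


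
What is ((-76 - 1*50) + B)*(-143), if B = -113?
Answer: 34177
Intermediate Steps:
((-76 - 1*50) + B)*(-143) = ((-76 - 1*50) - 113)*(-143) = ((-76 - 50) - 113)*(-143) = (-126 - 113)*(-143) = -239*(-143) = 34177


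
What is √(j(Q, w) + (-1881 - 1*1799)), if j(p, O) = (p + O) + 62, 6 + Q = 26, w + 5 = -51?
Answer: 3*I*√406 ≈ 60.448*I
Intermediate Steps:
w = -56 (w = -5 - 51 = -56)
Q = 20 (Q = -6 + 26 = 20)
j(p, O) = 62 + O + p (j(p, O) = (O + p) + 62 = 62 + O + p)
√(j(Q, w) + (-1881 - 1*1799)) = √((62 - 56 + 20) + (-1881 - 1*1799)) = √(26 + (-1881 - 1799)) = √(26 - 3680) = √(-3654) = 3*I*√406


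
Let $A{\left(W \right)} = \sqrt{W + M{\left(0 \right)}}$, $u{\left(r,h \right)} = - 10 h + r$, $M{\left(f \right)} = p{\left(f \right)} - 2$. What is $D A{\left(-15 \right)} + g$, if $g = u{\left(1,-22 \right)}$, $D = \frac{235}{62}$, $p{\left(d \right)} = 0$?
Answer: $221 + \frac{235 i \sqrt{17}}{62} \approx 221.0 + 15.628 i$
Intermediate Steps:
$M{\left(f \right)} = -2$ ($M{\left(f \right)} = 0 - 2 = -2$)
$D = \frac{235}{62}$ ($D = 235 \cdot \frac{1}{62} = \frac{235}{62} \approx 3.7903$)
$u{\left(r,h \right)} = r - 10 h$
$A{\left(W \right)} = \sqrt{-2 + W}$ ($A{\left(W \right)} = \sqrt{W - 2} = \sqrt{-2 + W}$)
$g = 221$ ($g = 1 - -220 = 1 + 220 = 221$)
$D A{\left(-15 \right)} + g = \frac{235 \sqrt{-2 - 15}}{62} + 221 = \frac{235 \sqrt{-17}}{62} + 221 = \frac{235 i \sqrt{17}}{62} + 221 = 221 + \frac{235 i \sqrt{17}}{62}$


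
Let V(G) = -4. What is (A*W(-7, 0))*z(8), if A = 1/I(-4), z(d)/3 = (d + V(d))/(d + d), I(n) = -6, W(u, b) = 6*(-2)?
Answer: 3/2 ≈ 1.5000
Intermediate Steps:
W(u, b) = -12
z(d) = 3*(-4 + d)/(2*d) (z(d) = 3*((d - 4)/(d + d)) = 3*((-4 + d)/((2*d))) = 3*((-4 + d)*(1/(2*d))) = 3*((-4 + d)/(2*d)) = 3*(-4 + d)/(2*d))
A = -1/6 (A = 1/(-6) = -1/6 ≈ -0.16667)
(A*W(-7, 0))*z(8) = (-1/6*(-12))*(3/2 - 6/8) = 2*(3/2 - 6*1/8) = 2*(3/2 - 3/4) = 2*(3/4) = 3/2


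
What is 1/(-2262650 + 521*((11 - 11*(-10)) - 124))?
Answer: -1/2264213 ≈ -4.4165e-7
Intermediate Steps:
1/(-2262650 + 521*((11 - 11*(-10)) - 124)) = 1/(-2262650 + 521*((11 + 110) - 124)) = 1/(-2262650 + 521*(121 - 124)) = 1/(-2262650 + 521*(-3)) = 1/(-2262650 - 1563) = 1/(-2264213) = -1/2264213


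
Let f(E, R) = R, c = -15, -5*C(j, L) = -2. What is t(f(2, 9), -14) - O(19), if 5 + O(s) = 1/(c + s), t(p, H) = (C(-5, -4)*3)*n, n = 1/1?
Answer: 119/20 ≈ 5.9500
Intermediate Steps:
C(j, L) = ⅖ (C(j, L) = -⅕*(-2) = ⅖)
n = 1
t(p, H) = 6/5 (t(p, H) = ((⅖)*3)*1 = (6/5)*1 = 6/5)
O(s) = -5 + 1/(-15 + s)
t(f(2, 9), -14) - O(19) = 6/5 - (76 - 5*19)/(-15 + 19) = 6/5 - (76 - 95)/4 = 6/5 - (-19)/4 = 6/5 - 1*(-19/4) = 6/5 + 19/4 = 119/20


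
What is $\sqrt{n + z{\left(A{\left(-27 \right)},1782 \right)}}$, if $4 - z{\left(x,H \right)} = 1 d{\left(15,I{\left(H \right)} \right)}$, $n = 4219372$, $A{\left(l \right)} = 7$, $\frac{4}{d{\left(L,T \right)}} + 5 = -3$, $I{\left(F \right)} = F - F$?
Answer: $\frac{\sqrt{16877506}}{2} \approx 2054.1$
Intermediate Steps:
$I{\left(F \right)} = 0$
$d{\left(L,T \right)} = - \frac{1}{2}$ ($d{\left(L,T \right)} = \frac{4}{-5 - 3} = \frac{4}{-8} = 4 \left(- \frac{1}{8}\right) = - \frac{1}{2}$)
$z{\left(x,H \right)} = \frac{9}{2}$ ($z{\left(x,H \right)} = 4 - 1 \left(- \frac{1}{2}\right) = 4 - - \frac{1}{2} = 4 + \frac{1}{2} = \frac{9}{2}$)
$\sqrt{n + z{\left(A{\left(-27 \right)},1782 \right)}} = \sqrt{4219372 + \frac{9}{2}} = \sqrt{\frac{8438753}{2}} = \frac{\sqrt{16877506}}{2}$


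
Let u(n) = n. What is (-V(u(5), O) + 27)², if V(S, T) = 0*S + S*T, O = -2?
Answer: 1369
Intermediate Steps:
V(S, T) = S*T (V(S, T) = 0 + S*T = S*T)
(-V(u(5), O) + 27)² = (-5*(-2) + 27)² = (-1*(-10) + 27)² = (10 + 27)² = 37² = 1369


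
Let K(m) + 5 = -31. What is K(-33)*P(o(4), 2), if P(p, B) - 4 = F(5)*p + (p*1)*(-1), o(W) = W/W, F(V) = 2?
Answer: -180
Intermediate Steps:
K(m) = -36 (K(m) = -5 - 31 = -36)
o(W) = 1
P(p, B) = 4 + p (P(p, B) = 4 + (2*p + (p*1)*(-1)) = 4 + (2*p + p*(-1)) = 4 + (2*p - p) = 4 + p)
K(-33)*P(o(4), 2) = -36*(4 + 1) = -36*5 = -180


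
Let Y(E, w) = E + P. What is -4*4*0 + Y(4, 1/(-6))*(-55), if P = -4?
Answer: 0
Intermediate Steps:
Y(E, w) = -4 + E (Y(E, w) = E - 4 = -4 + E)
-4*4*0 + Y(4, 1/(-6))*(-55) = -4*4*0 + (-4 + 4)*(-55) = -16*0 + 0*(-55) = 0 + 0 = 0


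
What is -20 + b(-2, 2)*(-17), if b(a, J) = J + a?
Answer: -20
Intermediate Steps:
-20 + b(-2, 2)*(-17) = -20 + (2 - 2)*(-17) = -20 + 0*(-17) = -20 + 0 = -20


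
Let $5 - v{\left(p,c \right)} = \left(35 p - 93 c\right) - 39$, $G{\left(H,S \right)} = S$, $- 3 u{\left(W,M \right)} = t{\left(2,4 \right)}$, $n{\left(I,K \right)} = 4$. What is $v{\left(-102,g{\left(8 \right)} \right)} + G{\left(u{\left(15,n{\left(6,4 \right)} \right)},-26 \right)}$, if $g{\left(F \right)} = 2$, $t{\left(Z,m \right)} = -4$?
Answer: $3774$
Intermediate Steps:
$u{\left(W,M \right)} = \frac{4}{3}$ ($u{\left(W,M \right)} = \left(- \frac{1}{3}\right) \left(-4\right) = \frac{4}{3}$)
$v{\left(p,c \right)} = 44 - 35 p + 93 c$ ($v{\left(p,c \right)} = 5 - \left(\left(35 p - 93 c\right) - 39\right) = 5 - \left(\left(- 93 c + 35 p\right) - 39\right) = 5 - \left(-39 - 93 c + 35 p\right) = 5 + \left(39 - 35 p + 93 c\right) = 44 - 35 p + 93 c$)
$v{\left(-102,g{\left(8 \right)} \right)} + G{\left(u{\left(15,n{\left(6,4 \right)} \right)},-26 \right)} = \left(44 - -3570 + 93 \cdot 2\right) - 26 = \left(44 + 3570 + 186\right) - 26 = 3800 - 26 = 3774$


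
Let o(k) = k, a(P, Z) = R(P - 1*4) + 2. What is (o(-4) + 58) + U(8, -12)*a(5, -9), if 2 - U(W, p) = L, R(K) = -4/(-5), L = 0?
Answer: 298/5 ≈ 59.600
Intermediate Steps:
R(K) = ⅘ (R(K) = -4*(-⅕) = ⅘)
U(W, p) = 2 (U(W, p) = 2 - 1*0 = 2 + 0 = 2)
a(P, Z) = 14/5 (a(P, Z) = ⅘ + 2 = 14/5)
(o(-4) + 58) + U(8, -12)*a(5, -9) = (-4 + 58) + 2*(14/5) = 54 + 28/5 = 298/5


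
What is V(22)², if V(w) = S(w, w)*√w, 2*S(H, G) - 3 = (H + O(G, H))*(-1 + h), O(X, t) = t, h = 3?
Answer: 91091/2 ≈ 45546.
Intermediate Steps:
S(H, G) = 3/2 + 2*H (S(H, G) = 3/2 + ((H + H)*(-1 + 3))/2 = 3/2 + ((2*H)*2)/2 = 3/2 + (4*H)/2 = 3/2 + 2*H)
V(w) = √w*(3/2 + 2*w) (V(w) = (3/2 + 2*w)*√w = √w*(3/2 + 2*w))
V(22)² = (√22*(3 + 4*22)/2)² = (√22*(3 + 88)/2)² = ((½)*√22*91)² = (91*√22/2)² = 91091/2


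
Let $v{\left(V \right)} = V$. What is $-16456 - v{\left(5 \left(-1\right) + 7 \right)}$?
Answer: $-16458$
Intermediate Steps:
$-16456 - v{\left(5 \left(-1\right) + 7 \right)} = -16456 - \left(5 \left(-1\right) + 7\right) = -16456 - \left(-5 + 7\right) = -16456 - 2 = -16458$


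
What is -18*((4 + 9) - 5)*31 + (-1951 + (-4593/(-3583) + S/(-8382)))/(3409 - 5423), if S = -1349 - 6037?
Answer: -44991732385889/10080978314 ≈ -4463.0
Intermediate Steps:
S = -7386
-18*((4 + 9) - 5)*31 + (-1951 + (-4593/(-3583) + S/(-8382)))/(3409 - 5423) = -18*((4 + 9) - 5)*31 + (-1951 + (-4593/(-3583) - 7386/(-8382)))/(3409 - 5423) = -18*(13 - 5)*31 + (-1951 + (-4593*(-1/3583) - 7386*(-1/8382)))/(-2014) = -18*8*31 + (-1951 + (4593/3583 + 1231/1397))*(-1/2014) = -144*31 + (-1951 + 10827094/5005451)*(-1/2014) = -4464 - 9754807807/5005451*(-1/2014) = -4464 + 9754807807/10080978314 = -44991732385889/10080978314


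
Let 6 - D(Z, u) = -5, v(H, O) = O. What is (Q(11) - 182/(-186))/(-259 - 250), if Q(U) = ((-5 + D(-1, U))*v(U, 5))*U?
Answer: -30781/47337 ≈ -0.65025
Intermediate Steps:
D(Z, u) = 11 (D(Z, u) = 6 - 1*(-5) = 6 + 5 = 11)
Q(U) = 30*U (Q(U) = ((-5 + 11)*5)*U = (6*5)*U = 30*U)
(Q(11) - 182/(-186))/(-259 - 250) = (30*11 - 182/(-186))/(-259 - 250) = (330 - 182*(-1/186))/(-509) = (330 + 91/93)*(-1/509) = (30781/93)*(-1/509) = -30781/47337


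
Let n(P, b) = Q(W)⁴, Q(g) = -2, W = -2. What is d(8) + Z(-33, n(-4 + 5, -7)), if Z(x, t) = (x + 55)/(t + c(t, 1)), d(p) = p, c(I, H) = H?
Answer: 158/17 ≈ 9.2941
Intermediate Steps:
n(P, b) = 16 (n(P, b) = (-2)⁴ = 16)
Z(x, t) = (55 + x)/(1 + t) (Z(x, t) = (x + 55)/(t + 1) = (55 + x)/(1 + t))
d(8) + Z(-33, n(-4 + 5, -7)) = 8 + (55 - 33)/(1 + 16) = 8 + 22/17 = 158/17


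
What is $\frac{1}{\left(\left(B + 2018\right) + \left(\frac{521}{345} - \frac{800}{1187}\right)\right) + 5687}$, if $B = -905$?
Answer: $\frac{409515}{2785044427} \approx 0.00014704$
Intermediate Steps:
$\frac{1}{\left(\left(B + 2018\right) + \left(\frac{521}{345} - \frac{800}{1187}\right)\right) + 5687} = \frac{1}{\left(\left(-905 + 2018\right) + \left(\frac{521}{345} - \frac{800}{1187}\right)\right) + 5687} = \frac{1}{\left(1113 + \left(521 \cdot \frac{1}{345} - \frac{800}{1187}\right)\right) + 5687} = \frac{1}{\left(1113 + \left(\frac{521}{345} - \frac{800}{1187}\right)\right) + 5687} = \frac{1}{\left(1113 + \frac{342427}{409515}\right) + 5687} = \frac{1}{\frac{456132622}{409515} + 5687} = \frac{1}{\frac{2785044427}{409515}} = \frac{409515}{2785044427}$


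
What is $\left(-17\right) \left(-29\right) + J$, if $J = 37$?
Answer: $530$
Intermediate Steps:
$\left(-17\right) \left(-29\right) + J = \left(-17\right) \left(-29\right) + 37 = 493 + 37 = 530$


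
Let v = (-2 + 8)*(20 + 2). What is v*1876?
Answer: 247632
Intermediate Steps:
v = 132 (v = 6*22 = 132)
v*1876 = 132*1876 = 247632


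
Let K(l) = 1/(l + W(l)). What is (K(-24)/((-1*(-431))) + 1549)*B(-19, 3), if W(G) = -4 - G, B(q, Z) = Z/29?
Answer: 8011425/49996 ≈ 160.24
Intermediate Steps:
B(q, Z) = Z/29 (B(q, Z) = Z*(1/29) = Z/29)
K(l) = -¼ (K(l) = 1/(l + (-4 - l)) = 1/(-4) = -¼)
(K(-24)/((-1*(-431))) + 1549)*B(-19, 3) = (-1/(4*((-1*(-431)))) + 1549)*((1/29)*3) = (-¼/431 + 1549)*(3/29) = (-¼*1/431 + 1549)*(3/29) = (-1/1724 + 1549)*(3/29) = (2670475/1724)*(3/29) = 8011425/49996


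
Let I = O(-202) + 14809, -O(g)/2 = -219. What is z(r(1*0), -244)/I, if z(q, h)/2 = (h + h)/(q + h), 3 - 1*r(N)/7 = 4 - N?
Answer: 976/3826997 ≈ 0.00025503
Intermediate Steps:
O(g) = 438 (O(g) = -2*(-219) = 438)
r(N) = -7 + 7*N (r(N) = 21 - 7*(4 - N) = 21 + (-28 + 7*N) = -7 + 7*N)
z(q, h) = 4*h/(h + q) (z(q, h) = 2*((h + h)/(q + h)) = 2*((2*h)/(h + q)) = 2*(2*h/(h + q)) = 4*h/(h + q))
I = 15247 (I = 438 + 14809 = 15247)
z(r(1*0), -244)/I = (4*(-244)/(-244 + (-7 + 7*(1*0))))/15247 = (4*(-244)/(-244 + (-7 + 7*0)))*(1/15247) = (4*(-244)/(-244 + (-7 + 0)))*(1/15247) = (4*(-244)/(-244 - 7))*(1/15247) = (4*(-244)/(-251))*(1/15247) = (4*(-244)*(-1/251))*(1/15247) = (976/251)*(1/15247) = 976/3826997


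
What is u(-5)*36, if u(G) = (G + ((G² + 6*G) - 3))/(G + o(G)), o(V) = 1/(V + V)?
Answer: 1560/17 ≈ 91.765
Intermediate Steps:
o(V) = 1/(2*V)
u(G) = (-3 + G² + 7*G)/(G + 1/(2*G)) (u(G) = (G + ((G² + 6*G) - 3))/(G + 1/(2*G)) = (G + (-3 + G² + 6*G))/(G + 1/(2*G)) = (-3 + G² + 7*G)/(G + 1/(2*G)))
u(-5)*36 = (2*(-5)*(-3 + (-5)² + 7*(-5))/(1 + 2*(-5)²))*36 = (2*(-5)*(-3 + 25 - 35)/(1 + 2*25))*36 = (2*(-5)*(-13)/(1 + 50))*36 = (2*(-5)*(-13)/51)*36 = (2*(-5)*(1/51)*(-13))*36 = (130/51)*36 = 1560/17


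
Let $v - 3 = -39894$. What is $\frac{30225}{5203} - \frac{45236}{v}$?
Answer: $\frac{1441068383}{207552873} \approx 6.9431$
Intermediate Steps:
$v = -39891$ ($v = 3 - 39894 = -39891$)
$\frac{30225}{5203} - \frac{45236}{v} = \frac{30225}{5203} - \frac{45236}{-39891} = 30225 \cdot \frac{1}{5203} - - \frac{45236}{39891} = \frac{30225}{5203} + \frac{45236}{39891} = \frac{1441068383}{207552873}$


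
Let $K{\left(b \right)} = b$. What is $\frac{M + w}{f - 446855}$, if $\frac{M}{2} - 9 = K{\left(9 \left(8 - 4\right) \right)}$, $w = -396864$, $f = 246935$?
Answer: $\frac{9447}{4760} \approx 1.9847$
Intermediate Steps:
$M = 90$ ($M = 18 + 2 \cdot 9 \left(8 - 4\right) = 18 + 2 \cdot 9 \cdot 4 = 18 + 2 \cdot 36 = 18 + 72 = 90$)
$\frac{M + w}{f - 446855} = \frac{90 - 396864}{246935 - 446855} = - \frac{396774}{-199920} = \left(-396774\right) \left(- \frac{1}{199920}\right) = \frac{9447}{4760}$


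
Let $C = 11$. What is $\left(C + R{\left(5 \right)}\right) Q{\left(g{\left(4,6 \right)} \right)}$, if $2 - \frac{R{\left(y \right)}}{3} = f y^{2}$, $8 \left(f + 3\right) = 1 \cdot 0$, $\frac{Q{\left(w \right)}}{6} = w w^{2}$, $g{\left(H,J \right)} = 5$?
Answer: $181500$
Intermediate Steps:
$Q{\left(w \right)} = 6 w^{3}$ ($Q{\left(w \right)} = 6 w w^{2} = 6 w^{3}$)
$f = -3$ ($f = -3 + \frac{1 \cdot 0}{8} = -3 + \frac{1}{8} \cdot 0 = -3 + 0 = -3$)
$R{\left(y \right)} = 6 + 9 y^{2}$ ($R{\left(y \right)} = 6 - 3 \left(- 3 y^{2}\right) = 6 + 9 y^{2}$)
$\left(C + R{\left(5 \right)}\right) Q{\left(g{\left(4,6 \right)} \right)} = \left(11 + \left(6 + 9 \cdot 5^{2}\right)\right) 6 \cdot 5^{3} = \left(11 + \left(6 + 9 \cdot 25\right)\right) 6 \cdot 125 = \left(11 + \left(6 + 225\right)\right) 750 = \left(11 + 231\right) 750 = 242 \cdot 750 = 181500$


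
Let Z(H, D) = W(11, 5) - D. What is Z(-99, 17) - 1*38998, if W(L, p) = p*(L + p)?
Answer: -38935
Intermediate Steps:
Z(H, D) = 80 - D (Z(H, D) = 5*(11 + 5) - D = 5*16 - D = 80 - D)
Z(-99, 17) - 1*38998 = (80 - 1*17) - 1*38998 = (80 - 17) - 38998 = 63 - 38998 = -38935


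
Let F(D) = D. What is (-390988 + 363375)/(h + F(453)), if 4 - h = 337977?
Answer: 27613/337520 ≈ 0.081811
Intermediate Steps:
h = -337973 (h = 4 - 1*337977 = 4 - 337977 = -337973)
(-390988 + 363375)/(h + F(453)) = (-390988 + 363375)/(-337973 + 453) = -27613/(-337520) = -27613*(-1/337520) = 27613/337520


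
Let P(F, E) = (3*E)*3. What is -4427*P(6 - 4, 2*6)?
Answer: -478116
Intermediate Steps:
P(F, E) = 9*E
-4427*P(6 - 4, 2*6) = -39843*2*6 = -39843*12 = -4427*108 = -478116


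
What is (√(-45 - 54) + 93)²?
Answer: 8550 + 558*I*√11 ≈ 8550.0 + 1850.7*I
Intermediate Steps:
(√(-45 - 54) + 93)² = (√(-99) + 93)² = (3*I*√11 + 93)² = (93 + 3*I*√11)²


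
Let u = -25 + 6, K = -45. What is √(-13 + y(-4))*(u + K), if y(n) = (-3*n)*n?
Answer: -64*I*√61 ≈ -499.86*I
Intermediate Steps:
y(n) = -3*n²
u = -19
√(-13 + y(-4))*(u + K) = √(-13 - 3*(-4)²)*(-19 - 45) = √(-13 - 3*16)*(-64) = √(-13 - 48)*(-64) = √(-61)*(-64) = (I*√61)*(-64) = -64*I*√61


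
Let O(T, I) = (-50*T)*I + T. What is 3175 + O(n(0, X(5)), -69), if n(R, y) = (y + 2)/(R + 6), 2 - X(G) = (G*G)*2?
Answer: -69848/3 ≈ -23283.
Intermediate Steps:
X(G) = 2 - 2*G**2 (X(G) = 2 - G*G*2 = 2 - G**2*2 = 2 - 2*G**2)
n(R, y) = (2 + y)/(6 + R)
O(T, I) = T - 50*I*T (O(T, I) = -50*I*T + T = T - 50*I*T)
3175 + O(n(0, X(5)), -69) = 3175 + ((2 + (2 - 2*5**2))/(6 + 0))*(1 - 50*(-69)) = 3175 + ((2 + (2 - 2*25))/6)*(1 + 3450) = 3175 + ((2 + (2 - 50))/6)*3451 = 3175 + ((2 - 48)/6)*3451 = 3175 + ((1/6)*(-46))*3451 = 3175 - 23/3*3451 = 3175 - 79373/3 = -69848/3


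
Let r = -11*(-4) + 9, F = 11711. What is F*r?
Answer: 620683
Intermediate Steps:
r = 53 (r = 44 + 9 = 53)
F*r = 11711*53 = 620683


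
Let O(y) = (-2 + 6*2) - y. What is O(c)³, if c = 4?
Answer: 216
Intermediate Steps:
O(y) = 10 - y (O(y) = (-2 + 12) - y = 10 - y)
O(c)³ = (10 - 1*4)³ = (10 - 4)³ = 6³ = 216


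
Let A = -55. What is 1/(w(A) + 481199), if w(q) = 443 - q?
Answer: 1/481697 ≈ 2.0760e-6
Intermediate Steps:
1/(w(A) + 481199) = 1/((443 - 1*(-55)) + 481199) = 1/((443 + 55) + 481199) = 1/(498 + 481199) = 1/481697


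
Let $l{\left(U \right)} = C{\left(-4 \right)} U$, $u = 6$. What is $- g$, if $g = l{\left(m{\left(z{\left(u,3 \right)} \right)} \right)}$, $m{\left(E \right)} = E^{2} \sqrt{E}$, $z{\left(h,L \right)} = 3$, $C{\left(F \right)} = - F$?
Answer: $- 36 \sqrt{3} \approx -62.354$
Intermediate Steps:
$m{\left(E \right)} = E^{\frac{5}{2}}$
$l{\left(U \right)} = 4 U$ ($l{\left(U \right)} = \left(-1\right) \left(-4\right) U = 4 U$)
$g = 36 \sqrt{3}$ ($g = 4 \cdot 3^{\frac{5}{2}} = 4 \cdot 9 \sqrt{3} = 36 \sqrt{3} \approx 62.354$)
$- g = - 36 \sqrt{3}$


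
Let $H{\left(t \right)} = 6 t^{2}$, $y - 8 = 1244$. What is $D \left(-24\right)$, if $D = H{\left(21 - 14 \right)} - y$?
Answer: $22992$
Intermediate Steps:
$y = 1252$ ($y = 8 + 1244 = 1252$)
$D = -958$ ($D = 6 \left(21 - 14\right)^{2} - 1252 = 6 \cdot 7^{2} - 1252 = 6 \cdot 49 - 1252 = 294 - 1252 = -958$)
$D \left(-24\right) = \left(-958\right) \left(-24\right) = 22992$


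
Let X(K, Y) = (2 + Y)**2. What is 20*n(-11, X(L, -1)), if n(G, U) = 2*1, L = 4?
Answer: 40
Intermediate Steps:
n(G, U) = 2
20*n(-11, X(L, -1)) = 20*2 = 40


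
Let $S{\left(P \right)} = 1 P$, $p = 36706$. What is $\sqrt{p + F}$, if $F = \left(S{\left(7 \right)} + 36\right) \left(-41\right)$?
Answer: $\sqrt{34943} \approx 186.93$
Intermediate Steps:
$S{\left(P \right)} = P$
$F = -1763$ ($F = \left(7 + 36\right) \left(-41\right) = 43 \left(-41\right) = -1763$)
$\sqrt{p + F} = \sqrt{36706 - 1763} = \sqrt{34943}$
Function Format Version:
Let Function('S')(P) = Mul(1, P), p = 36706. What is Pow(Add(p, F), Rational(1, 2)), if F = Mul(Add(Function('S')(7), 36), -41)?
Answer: Pow(34943, Rational(1, 2)) ≈ 186.93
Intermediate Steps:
Function('S')(P) = P
F = -1763 (F = Mul(Add(7, 36), -41) = Mul(43, -41) = -1763)
Pow(Add(p, F), Rational(1, 2)) = Pow(Add(36706, -1763), Rational(1, 2)) = Pow(34943, Rational(1, 2))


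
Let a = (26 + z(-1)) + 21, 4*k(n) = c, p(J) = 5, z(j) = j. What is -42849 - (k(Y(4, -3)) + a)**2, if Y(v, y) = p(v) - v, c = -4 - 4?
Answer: -44785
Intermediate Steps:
c = -8
Y(v, y) = 5 - v
k(n) = -2 (k(n) = (1/4)*(-8) = -2)
a = 46 (a = (26 - 1) + 21 = 25 + 21 = 46)
-42849 - (k(Y(4, -3)) + a)**2 = -42849 - (-2 + 46)**2 = -42849 - 1*44**2 = -42849 - 1*1936 = -42849 - 1936 = -44785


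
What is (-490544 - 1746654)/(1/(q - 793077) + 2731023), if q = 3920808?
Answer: -3498676768869/4270952649407 ≈ -0.81918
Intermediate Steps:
(-490544 - 1746654)/(1/(q - 793077) + 2731023) = (-490544 - 1746654)/(1/(3920808 - 793077) + 2731023) = -2237198/(1/3127731 + 2731023) = -2237198/8541905298814/3127731 = -2237198*3127731/8541905298814 = -3498676768869/4270952649407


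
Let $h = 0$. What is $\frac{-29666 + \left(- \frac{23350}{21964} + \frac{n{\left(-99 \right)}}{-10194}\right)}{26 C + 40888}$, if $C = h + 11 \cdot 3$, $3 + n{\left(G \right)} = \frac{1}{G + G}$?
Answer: $- \frac{328803032475377}{462675104789832} \approx -0.71066$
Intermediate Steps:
$n{\left(G \right)} = -3 + \frac{1}{2 G}$ ($n{\left(G \right)} = -3 + \frac{1}{G + G} = -3 + \frac{1}{2 G}$)
$C = 33$ ($C = 0 + 11 \cdot 3 = 0 + 33 = 33$)
$\frac{-29666 + \left(- \frac{23350}{21964} + \frac{n{\left(-99 \right)}}{-10194}\right)}{26 C + 40888} = \frac{-29666 - \left(\frac{11675}{10982} - \frac{-3 + \frac{1}{2 \left(-99\right)}}{-10194}\right)}{26 \cdot 33 + 40888} = \frac{-29666 - \left(\frac{11675}{10982} - \left(-3 + \frac{1}{2} \left(- \frac{1}{99}\right)\right) \left(- \frac{1}{10194}\right)\right)}{858 + 40888} = \frac{-29666 - \left(\frac{11675}{10982} - \left(-3 - \frac{1}{198}\right) \left(- \frac{1}{10194}\right)\right)}{41746} = \left(-29666 - \frac{11779212905}{11083100292}\right) \frac{1}{41746} = \left(- \frac{328803032475377}{11083100292}\right) \frac{1}{41746} = - \frac{328803032475377}{462675104789832}$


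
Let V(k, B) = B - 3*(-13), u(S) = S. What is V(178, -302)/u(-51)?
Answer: 263/51 ≈ 5.1569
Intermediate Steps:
V(k, B) = 39 + B (V(k, B) = B + 39 = 39 + B)
V(178, -302)/u(-51) = (39 - 302)/(-51) = -263*(-1/51) = 263/51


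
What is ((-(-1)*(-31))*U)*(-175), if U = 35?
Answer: 189875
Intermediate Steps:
((-(-1)*(-31))*U)*(-175) = (-(-1)*(-31)*35)*(-175) = (-1*31*35)*(-175) = -31*35*(-175) = -1085*(-175) = 189875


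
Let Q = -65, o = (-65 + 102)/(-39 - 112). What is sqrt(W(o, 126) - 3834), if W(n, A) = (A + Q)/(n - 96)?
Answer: I*sqrt(809905676689)/14533 ≈ 61.924*I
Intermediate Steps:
o = -37/151 (o = 37/(-151) = 37*(-1/151) = -37/151 ≈ -0.24503)
W(n, A) = (-65 + A)/(-96 + n) (W(n, A) = (A - 65)/(n - 96) = (-65 + A)/(-96 + n))
sqrt(W(o, 126) - 3834) = sqrt((-65 + 126)/(-96 - 37/151) - 3834) = sqrt(61/(-14533/151) - 3834) = sqrt(-151/14533*61 - 3834) = sqrt(-9211/14533 - 3834) = sqrt(-55728733/14533) = I*sqrt(809905676689)/14533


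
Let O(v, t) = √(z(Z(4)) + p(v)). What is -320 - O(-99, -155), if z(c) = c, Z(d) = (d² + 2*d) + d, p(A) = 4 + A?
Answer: -320 - I*√67 ≈ -320.0 - 8.1853*I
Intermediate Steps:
Z(d) = d² + 3*d
O(v, t) = √(32 + v) (O(v, t) = √(4*(3 + 4) + (4 + v)) = √(4*7 + (4 + v)) = √(28 + (4 + v)) = √(32 + v))
-320 - O(-99, -155) = -320 - √(32 - 99) = -320 - √(-67) = -320 - I*√67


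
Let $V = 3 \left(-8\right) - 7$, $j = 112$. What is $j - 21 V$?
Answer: $763$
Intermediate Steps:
$V = -31$ ($V = -24 - 7 = -31$)
$j - 21 V = 112 - -651 = 112 + 651 = 763$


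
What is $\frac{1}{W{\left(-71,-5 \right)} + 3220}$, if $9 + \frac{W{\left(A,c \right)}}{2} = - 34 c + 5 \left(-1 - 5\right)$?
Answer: $\frac{1}{3482} \approx 0.00028719$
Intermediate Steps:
$W{\left(A,c \right)} = -78 - 68 c$ ($W{\left(A,c \right)} = -18 + 2 \left(- 34 c + 5 \left(-1 - 5\right)\right) = -18 + 2 \left(- 34 c + 5 \left(-6\right)\right) = -18 + 2 \left(- 34 c - 30\right) = -18 + 2 \left(-30 - 34 c\right) = -18 - \left(60 + 68 c\right) = -78 - 68 c$)
$\frac{1}{W{\left(-71,-5 \right)} + 3220} = \frac{1}{\left(-78 - -340\right) + 3220} = \frac{1}{\left(-78 + 340\right) + 3220} = \frac{1}{262 + 3220} = \frac{1}{3482}$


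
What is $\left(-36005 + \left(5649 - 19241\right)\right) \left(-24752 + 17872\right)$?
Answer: $341227360$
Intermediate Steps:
$\left(-36005 + \left(5649 - 19241\right)\right) \left(-24752 + 17872\right) = \left(-36005 + \left(5649 - 19241\right)\right) \left(-6880\right) = \left(-36005 - 13592\right) \left(-6880\right) = \left(-49597\right) \left(-6880\right) = 341227360$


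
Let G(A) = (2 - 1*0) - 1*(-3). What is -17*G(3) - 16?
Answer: -101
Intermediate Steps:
G(A) = 5 (G(A) = (2 + 0) + 3 = 2 + 3 = 5)
-17*G(3) - 16 = -17*5 - 16 = -85 - 16 = -101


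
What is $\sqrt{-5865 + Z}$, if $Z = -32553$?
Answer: $i \sqrt{38418} \approx 196.01 i$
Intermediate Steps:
$\sqrt{-5865 + Z} = \sqrt{-5865 - 32553} = \sqrt{-38418} = i \sqrt{38418}$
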